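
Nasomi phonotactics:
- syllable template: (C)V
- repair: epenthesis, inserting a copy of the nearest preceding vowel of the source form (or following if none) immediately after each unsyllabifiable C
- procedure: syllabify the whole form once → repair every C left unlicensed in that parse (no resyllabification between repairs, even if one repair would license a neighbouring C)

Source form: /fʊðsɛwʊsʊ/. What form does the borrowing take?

Syllabifying with onset maximization leaves /ð/ stranded (no codas are permitted; onsets are limited to one consonant).
Epenthesis after each stranded consonant: /ð/ → /ðʊ/.

fʊðʊsɛwʊsʊ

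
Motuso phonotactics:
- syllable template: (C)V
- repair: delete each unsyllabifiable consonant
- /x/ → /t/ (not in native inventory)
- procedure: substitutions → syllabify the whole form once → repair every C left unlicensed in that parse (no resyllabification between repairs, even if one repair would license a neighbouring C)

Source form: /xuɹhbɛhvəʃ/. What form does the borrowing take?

tubɛvə

Substitution: /x/ → /t/, giving /tuɹhbɛhvəʃ/.
The consonants /ɹ/, /h/, /h/, /ʃ/ cannot be parsed into a legal (C)V syllable (no codas are permitted; onsets are limited to one consonant).
Deleting the stranded consonants removes /ɹ/, /h/, /h/, /ʃ/.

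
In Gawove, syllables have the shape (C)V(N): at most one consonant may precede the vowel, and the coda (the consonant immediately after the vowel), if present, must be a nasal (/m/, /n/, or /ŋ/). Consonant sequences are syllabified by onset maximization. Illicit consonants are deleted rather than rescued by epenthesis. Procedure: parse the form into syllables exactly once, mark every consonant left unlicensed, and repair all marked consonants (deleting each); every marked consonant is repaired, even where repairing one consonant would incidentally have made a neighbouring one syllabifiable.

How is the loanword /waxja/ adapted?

The consonants /x/ cannot be parsed into a legal (C)V(N) syllable (only a nasal (/m/, /n/, or /ŋ/) is licensed in coda position; onsets are limited to one consonant).
Deleting the stranded consonants removes /x/.

waja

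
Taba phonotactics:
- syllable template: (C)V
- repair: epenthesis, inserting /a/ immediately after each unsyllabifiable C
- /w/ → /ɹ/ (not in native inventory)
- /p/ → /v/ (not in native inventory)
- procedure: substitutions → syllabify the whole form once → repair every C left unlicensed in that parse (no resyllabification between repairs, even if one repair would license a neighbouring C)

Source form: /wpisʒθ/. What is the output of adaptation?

Substitution: /w/ → /ɹ/, /p/ → /v/, giving /ɹvisʒθ/.
The consonants /ɹ/, /s/, /ʒ/, /θ/ cannot be parsed into a legal (C)V syllable (no codas are permitted; onsets are limited to one consonant).
Each unlicensed consonant becomes the onset of a new syllable: /ɹ/ → /ɹa/, /s/ → /sa/, /ʒ/ → /ʒa/, /θ/ → /θa/.

ɹavisaʒaθa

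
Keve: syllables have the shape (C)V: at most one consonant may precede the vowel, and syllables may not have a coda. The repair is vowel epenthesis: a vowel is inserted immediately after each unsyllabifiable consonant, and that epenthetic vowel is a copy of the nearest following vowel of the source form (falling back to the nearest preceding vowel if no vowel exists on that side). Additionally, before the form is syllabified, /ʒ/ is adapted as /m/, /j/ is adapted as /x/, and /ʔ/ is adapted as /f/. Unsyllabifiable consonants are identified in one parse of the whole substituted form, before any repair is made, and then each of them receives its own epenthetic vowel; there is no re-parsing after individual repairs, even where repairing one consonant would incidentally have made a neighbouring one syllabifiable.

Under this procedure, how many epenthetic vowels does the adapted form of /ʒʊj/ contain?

After substitution the input is /mʊx/.
The unsyllabifiable consonants are /x/; each receives one epenthetic vowel.

1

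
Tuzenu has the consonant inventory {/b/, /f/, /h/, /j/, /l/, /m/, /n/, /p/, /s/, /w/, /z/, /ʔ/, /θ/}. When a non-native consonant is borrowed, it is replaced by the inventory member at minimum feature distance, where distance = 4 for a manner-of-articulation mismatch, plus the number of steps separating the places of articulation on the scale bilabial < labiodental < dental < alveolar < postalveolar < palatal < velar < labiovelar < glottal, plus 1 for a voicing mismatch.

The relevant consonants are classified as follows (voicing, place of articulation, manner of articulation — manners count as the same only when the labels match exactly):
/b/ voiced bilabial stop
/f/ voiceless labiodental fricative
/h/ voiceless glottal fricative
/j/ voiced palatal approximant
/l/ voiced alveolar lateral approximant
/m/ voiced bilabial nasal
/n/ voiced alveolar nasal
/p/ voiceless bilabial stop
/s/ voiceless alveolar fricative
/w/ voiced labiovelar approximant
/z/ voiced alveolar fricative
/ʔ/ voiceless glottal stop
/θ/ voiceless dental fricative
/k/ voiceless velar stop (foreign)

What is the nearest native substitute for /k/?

/ʔ/ is closest: same manner (stop), place distance 2 (velar→glottal), same voicing; total 2. Next closest is /h/ at distance 6.

ʔ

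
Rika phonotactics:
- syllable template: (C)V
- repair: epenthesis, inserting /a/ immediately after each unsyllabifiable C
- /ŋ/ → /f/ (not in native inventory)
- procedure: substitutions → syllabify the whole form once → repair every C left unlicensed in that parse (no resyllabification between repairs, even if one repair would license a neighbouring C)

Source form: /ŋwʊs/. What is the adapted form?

Substitution: /ŋ/ → /f/, giving /fwʊs/.
Under (C)V, the unsyllabifiable consonants are /f/, /s/ (no codas are permitted; onsets are limited to one consonant).
Inserting the epenthetic vowel yields /f/ → /fa/, /s/ → /sa/.

fawʊsa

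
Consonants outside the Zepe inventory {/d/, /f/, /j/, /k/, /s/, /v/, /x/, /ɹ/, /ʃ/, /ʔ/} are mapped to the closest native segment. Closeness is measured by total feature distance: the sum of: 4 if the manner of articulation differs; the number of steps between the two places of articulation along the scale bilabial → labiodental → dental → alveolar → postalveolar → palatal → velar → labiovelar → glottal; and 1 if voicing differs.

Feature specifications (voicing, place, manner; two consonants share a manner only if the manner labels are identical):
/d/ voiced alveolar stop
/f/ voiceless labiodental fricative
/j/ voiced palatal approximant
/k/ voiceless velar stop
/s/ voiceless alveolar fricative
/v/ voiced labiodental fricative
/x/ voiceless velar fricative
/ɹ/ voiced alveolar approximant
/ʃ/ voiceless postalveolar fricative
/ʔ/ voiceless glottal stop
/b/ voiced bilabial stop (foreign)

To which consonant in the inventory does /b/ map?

/d/ is closest: same manner (stop), place distance 3 (bilabial→alveolar), same voicing; total 3. Next closest is /v/ at distance 5.

d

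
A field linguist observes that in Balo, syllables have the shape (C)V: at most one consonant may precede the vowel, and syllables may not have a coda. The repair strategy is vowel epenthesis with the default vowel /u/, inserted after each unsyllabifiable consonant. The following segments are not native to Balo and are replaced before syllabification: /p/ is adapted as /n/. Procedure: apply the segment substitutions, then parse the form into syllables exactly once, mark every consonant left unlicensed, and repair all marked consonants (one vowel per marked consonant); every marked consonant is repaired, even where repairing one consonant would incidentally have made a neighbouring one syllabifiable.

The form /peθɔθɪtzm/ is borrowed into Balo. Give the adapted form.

neθɔθɪtuzumu

Substitution: /p/ → /n/, giving /neθɔθɪtzm/.
Syllabifying with onset maximization leaves /t/, /z/, /m/ stranded (no codas are permitted; onsets are limited to one consonant).
Each unlicensed consonant becomes the onset of a new syllable: /t/ → /tu/, /z/ → /zu/, /m/ → /mu/.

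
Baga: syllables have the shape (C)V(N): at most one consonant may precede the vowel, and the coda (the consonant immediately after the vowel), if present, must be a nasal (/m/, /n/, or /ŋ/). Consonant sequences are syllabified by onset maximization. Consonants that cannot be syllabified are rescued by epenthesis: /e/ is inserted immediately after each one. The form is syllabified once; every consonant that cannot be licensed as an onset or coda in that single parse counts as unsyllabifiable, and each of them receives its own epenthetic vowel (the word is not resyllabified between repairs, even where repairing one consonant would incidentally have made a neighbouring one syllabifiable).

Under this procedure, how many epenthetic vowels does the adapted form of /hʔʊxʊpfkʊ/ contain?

3

The unsyllabifiable consonants are /h/, /p/, /f/; each receives one epenthetic vowel.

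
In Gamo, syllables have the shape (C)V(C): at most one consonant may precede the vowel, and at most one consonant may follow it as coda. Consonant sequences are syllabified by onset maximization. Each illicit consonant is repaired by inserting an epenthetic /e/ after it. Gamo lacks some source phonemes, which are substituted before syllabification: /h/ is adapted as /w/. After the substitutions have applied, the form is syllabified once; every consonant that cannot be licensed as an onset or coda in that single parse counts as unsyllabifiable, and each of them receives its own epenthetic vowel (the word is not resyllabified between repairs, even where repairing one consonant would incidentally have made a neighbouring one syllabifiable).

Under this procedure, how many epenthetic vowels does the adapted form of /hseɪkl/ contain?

After substitution the input is /wseɪkl/.
The unsyllabifiable consonants are /w/, /l/; each receives one epenthetic vowel.

2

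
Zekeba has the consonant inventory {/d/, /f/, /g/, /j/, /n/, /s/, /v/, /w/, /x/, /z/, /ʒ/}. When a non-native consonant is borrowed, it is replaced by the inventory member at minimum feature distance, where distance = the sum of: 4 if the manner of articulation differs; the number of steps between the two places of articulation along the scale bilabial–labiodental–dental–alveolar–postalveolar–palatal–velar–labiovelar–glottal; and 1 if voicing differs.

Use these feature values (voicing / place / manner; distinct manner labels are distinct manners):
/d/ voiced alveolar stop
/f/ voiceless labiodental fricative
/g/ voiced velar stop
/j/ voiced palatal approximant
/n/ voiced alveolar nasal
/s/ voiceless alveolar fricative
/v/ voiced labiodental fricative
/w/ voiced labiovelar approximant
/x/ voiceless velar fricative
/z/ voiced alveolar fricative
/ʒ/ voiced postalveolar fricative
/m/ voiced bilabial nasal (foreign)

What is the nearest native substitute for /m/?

n

/n/ is closest: same manner (nasal), place distance 3 (bilabial→alveolar), same voicing; total 3. Next closest is /v/ at distance 5.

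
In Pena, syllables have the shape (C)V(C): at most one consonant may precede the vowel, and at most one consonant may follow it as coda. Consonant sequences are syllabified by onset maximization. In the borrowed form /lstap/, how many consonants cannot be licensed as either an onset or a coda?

2

The consonants /l/, /s/ cannot be parsed into a legal (C)V(C) syllable (at most one coda consonant is licensed; onsets are limited to one consonant).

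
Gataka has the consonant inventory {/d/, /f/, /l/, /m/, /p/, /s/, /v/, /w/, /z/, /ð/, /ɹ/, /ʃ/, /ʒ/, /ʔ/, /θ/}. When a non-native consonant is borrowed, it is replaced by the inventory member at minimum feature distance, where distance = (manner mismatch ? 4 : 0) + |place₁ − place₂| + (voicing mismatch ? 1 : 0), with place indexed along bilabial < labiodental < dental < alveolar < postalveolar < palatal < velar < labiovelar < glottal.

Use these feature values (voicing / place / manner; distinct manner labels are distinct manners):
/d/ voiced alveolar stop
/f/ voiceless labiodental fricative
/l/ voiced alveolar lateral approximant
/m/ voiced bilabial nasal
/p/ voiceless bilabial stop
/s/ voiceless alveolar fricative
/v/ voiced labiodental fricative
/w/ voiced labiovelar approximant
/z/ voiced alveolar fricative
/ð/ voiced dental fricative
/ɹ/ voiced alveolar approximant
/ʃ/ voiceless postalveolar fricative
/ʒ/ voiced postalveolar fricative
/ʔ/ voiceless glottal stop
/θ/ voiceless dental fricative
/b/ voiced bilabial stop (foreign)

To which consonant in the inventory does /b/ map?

/p/ is closest: same manner (stop), place distance 0 (bilabial→bilabial), voicing differs (+1); total 1. Next closest is /d/ at distance 3.

p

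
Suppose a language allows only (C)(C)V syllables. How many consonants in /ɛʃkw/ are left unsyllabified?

Syllabifying with onset maximization leaves /ʃ/, /k/, /w/ stranded (no codas are permitted; onsets may contain at most 2 consonants).

3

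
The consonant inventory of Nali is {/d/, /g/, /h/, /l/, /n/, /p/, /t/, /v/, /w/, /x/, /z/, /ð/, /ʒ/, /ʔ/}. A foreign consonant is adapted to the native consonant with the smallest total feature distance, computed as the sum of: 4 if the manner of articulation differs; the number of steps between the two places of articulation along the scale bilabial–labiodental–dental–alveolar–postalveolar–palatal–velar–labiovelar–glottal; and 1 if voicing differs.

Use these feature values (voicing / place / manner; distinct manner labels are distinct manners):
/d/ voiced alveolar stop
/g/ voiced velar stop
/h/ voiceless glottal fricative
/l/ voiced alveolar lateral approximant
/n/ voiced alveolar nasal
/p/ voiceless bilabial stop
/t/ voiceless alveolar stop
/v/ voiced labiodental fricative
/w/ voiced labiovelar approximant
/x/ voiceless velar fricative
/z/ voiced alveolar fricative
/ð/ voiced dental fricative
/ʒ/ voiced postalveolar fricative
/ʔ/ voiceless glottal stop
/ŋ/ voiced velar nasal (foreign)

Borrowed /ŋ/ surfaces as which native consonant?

n

/n/ is closest: same manner (nasal), place distance 3 (velar→alveolar), same voicing; total 3. Next closest is /g/ at distance 4.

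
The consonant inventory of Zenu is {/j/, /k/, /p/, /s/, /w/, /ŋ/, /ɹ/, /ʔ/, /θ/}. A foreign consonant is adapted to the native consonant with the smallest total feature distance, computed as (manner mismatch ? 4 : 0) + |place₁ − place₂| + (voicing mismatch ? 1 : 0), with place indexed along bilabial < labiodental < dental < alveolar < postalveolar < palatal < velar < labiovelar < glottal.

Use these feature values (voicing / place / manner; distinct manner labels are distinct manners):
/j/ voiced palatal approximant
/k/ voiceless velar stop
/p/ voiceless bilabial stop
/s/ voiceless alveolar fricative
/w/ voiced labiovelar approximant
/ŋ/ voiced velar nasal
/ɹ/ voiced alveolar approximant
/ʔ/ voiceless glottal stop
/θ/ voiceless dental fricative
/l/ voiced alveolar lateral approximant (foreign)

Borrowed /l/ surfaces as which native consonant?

/ɹ/ is closest: manner differs (lateral approximant→approximant, +4), place distance 0 (alveolar→alveolar), same voicing; total 4. Next closest is /s/ at distance 5.

ɹ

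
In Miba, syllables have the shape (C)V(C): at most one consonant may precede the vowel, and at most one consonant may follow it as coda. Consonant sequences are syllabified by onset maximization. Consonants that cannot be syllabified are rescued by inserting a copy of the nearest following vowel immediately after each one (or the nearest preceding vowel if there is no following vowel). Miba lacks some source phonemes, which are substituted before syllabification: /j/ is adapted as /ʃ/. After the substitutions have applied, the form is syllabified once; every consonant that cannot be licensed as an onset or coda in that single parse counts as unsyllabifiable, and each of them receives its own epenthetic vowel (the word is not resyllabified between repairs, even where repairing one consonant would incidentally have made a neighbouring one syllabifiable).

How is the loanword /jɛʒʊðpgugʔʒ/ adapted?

Substitution: /j/ → /ʃ/, giving /ʃɛʒʊðpgugʔʒ/.
Under (C)V(C), the unsyllabifiable consonants are /p/, /ʔ/, /ʒ/ (at most one coda consonant is licensed; onsets are limited to one consonant).
Epenthesis after each stranded consonant: /p/ → /pu/, /ʔ/ → /ʔu/, /ʒ/ → /ʒu/.

ʃɛʒʊðpugugʔuʒu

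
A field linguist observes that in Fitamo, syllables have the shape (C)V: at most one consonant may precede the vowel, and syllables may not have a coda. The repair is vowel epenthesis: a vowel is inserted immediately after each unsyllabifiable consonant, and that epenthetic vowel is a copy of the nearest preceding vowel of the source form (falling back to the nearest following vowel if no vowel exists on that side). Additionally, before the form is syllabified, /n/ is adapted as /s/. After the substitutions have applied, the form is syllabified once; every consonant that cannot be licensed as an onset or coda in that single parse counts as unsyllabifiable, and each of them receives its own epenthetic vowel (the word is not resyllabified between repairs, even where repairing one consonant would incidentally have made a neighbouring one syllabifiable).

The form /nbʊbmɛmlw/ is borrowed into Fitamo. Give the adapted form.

sʊbʊbʊmɛmɛlɛwɛ

Substitution: /n/ → /s/, giving /sbʊbmɛmlw/.
Syllabifying with onset maximization leaves /s/, /b/, /m/, /l/, /w/ stranded (no codas are permitted; onsets are limited to one consonant).
Each unlicensed consonant becomes the onset of a new syllable: /s/ → /sʊ/, /b/ → /bʊ/, /m/ → /mɛ/, /l/ → /lɛ/, /w/ → /wɛ/.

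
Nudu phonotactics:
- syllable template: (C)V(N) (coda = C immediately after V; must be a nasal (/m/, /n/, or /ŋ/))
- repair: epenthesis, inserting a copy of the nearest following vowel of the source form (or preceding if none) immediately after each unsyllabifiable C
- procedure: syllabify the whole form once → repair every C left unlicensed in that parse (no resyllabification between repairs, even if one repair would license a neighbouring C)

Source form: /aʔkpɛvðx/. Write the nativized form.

Under (C)V(N), the unsyllabifiable consonants are /ʔ/, /k/, /v/, /ð/, /x/ (only a nasal (/m/, /n/, or /ŋ/) is licensed in coda position; onsets are limited to one consonant).
Inserting the epenthetic vowel yields /ʔ/ → /ʔɛ/, /k/ → /kɛ/, /v/ → /vɛ/, /ð/ → /ðɛ/, /x/ → /xɛ/.

aʔɛkɛpɛvɛðɛxɛ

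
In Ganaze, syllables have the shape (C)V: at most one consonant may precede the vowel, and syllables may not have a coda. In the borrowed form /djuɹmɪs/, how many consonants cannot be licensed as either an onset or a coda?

3

The consonants /d/, /ɹ/, /s/ cannot be parsed into a legal (C)V syllable (no codas are permitted; onsets are limited to one consonant).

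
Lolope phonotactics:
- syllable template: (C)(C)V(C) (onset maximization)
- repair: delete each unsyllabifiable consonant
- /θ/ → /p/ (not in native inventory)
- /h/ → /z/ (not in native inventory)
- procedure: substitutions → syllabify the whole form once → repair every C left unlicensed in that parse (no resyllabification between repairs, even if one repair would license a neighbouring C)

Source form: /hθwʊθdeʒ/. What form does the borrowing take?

pwʊpdeʒ

Substitution: /h/ → /z/, /θ/ → /p/, giving /zpwʊpdeʒ/.
Under (C)(C)V(C), the unsyllabifiable consonants are /z/ (at most one coda consonant is licensed; onsets may contain at most 2 consonants).
Deleting the stranded consonants removes /z/.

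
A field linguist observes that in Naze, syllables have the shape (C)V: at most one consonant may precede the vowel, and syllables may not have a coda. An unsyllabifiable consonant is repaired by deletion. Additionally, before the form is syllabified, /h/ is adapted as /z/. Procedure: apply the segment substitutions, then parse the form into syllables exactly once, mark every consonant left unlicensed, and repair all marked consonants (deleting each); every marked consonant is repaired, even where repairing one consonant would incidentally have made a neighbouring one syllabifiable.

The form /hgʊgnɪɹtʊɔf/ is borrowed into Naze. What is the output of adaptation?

Substitution: /h/ → /z/, giving /zgʊgnɪɹtʊɔf/.
The consonants /z/, /g/, /ɹ/, /f/ cannot be parsed into a legal (C)V syllable (no codas are permitted; onsets are limited to one consonant).
Deleting the stranded consonants removes /z/, /g/, /ɹ/, /f/.

gʊnɪtʊɔ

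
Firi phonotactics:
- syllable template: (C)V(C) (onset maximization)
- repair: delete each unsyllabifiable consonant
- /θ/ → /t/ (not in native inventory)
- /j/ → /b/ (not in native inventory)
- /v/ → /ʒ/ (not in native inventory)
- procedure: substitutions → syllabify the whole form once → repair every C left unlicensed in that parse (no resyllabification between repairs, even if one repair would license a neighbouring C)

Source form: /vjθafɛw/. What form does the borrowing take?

tafɛw

Substitution: /v/ → /ʒ/, /j/ → /b/, /θ/ → /t/, giving /ʒbtafɛw/.
The consonants /ʒ/, /b/ cannot be parsed into a legal (C)V(C) syllable (at most one coda consonant is licensed; onsets are limited to one consonant).
Deleting the stranded consonants removes /ʒ/, /b/.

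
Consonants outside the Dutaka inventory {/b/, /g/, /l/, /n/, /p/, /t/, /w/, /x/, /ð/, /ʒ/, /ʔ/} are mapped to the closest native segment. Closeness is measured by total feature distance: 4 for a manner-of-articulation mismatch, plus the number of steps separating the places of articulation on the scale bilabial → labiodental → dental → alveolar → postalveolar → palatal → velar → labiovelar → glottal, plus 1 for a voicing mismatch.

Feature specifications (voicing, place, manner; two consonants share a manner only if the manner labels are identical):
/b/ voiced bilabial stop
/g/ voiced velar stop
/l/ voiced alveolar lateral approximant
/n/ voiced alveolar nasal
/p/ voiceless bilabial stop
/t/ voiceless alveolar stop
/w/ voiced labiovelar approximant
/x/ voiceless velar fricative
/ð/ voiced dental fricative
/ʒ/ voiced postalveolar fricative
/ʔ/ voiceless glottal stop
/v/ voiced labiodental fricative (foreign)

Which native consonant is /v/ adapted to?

/ð/ is closest: same manner (fricative), place distance 1 (labiodental→dental), same voicing; total 1. Next closest is /ʒ/ at distance 3.

ð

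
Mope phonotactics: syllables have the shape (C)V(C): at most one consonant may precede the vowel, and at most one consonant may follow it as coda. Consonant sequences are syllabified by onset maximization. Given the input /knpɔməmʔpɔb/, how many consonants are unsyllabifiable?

Under (C)V(C), the unsyllabifiable consonants are /k/, /n/, /ʔ/ (at most one coda consonant is licensed; onsets are limited to one consonant).

3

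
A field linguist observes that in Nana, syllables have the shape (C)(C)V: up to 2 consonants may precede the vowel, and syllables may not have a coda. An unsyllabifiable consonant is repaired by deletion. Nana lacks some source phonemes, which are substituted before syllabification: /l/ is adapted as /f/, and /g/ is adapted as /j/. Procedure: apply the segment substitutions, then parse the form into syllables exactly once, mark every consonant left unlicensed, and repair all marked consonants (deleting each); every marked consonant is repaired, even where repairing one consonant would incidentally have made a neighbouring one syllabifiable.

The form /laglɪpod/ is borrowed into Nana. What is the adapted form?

Substitution: /l/ → /f/, /g/ → /j/, giving /fajfɪpod/.
Under (C)(C)V, the unsyllabifiable consonants are /d/ (no codas are permitted; onsets may contain at most 2 consonants).
Each unlicensed consonant is deleted: /d/.

fajfɪpo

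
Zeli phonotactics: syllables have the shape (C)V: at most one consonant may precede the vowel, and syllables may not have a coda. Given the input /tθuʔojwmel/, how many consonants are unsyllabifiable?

Under (C)V, the unsyllabifiable consonants are /t/, /j/, /w/, /l/ (no codas are permitted; onsets are limited to one consonant).

4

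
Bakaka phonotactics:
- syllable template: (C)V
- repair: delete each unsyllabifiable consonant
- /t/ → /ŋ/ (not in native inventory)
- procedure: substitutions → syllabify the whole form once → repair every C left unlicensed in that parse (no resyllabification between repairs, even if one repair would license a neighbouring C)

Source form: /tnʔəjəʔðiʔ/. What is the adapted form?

Substitution: /t/ → /ŋ/, giving /ŋnʔəjəʔðiʔ/.
Under (C)V, the unsyllabifiable consonants are /ŋ/, /n/, /ʔ/, /ʔ/ (no codas are permitted; onsets are limited to one consonant).
Each unlicensed consonant is deleted: /ŋ/, /n/, /ʔ/, /ʔ/.

ʔəjəði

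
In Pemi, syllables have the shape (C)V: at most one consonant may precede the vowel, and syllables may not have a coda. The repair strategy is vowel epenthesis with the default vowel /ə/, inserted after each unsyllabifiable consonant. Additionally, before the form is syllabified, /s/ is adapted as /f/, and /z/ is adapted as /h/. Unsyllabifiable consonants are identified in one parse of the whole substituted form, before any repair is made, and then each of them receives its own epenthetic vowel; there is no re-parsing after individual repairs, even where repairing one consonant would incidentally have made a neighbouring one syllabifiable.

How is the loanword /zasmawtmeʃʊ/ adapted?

Substitution: /z/ → /h/, /s/ → /f/, giving /hafmawtmeʃʊ/.
Syllabifying with onset maximization leaves /f/, /w/, /t/ stranded (no codas are permitted; onsets are limited to one consonant).
Inserting the epenthetic vowel yields /f/ → /fə/, /w/ → /wə/, /t/ → /tə/.

hafəmawətəmeʃʊ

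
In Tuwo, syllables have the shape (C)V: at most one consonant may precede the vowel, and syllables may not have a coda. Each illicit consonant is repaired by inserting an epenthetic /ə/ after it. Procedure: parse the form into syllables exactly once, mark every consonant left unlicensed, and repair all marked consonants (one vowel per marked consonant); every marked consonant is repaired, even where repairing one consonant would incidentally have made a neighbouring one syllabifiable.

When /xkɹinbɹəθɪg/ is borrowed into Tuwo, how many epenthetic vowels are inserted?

The unsyllabifiable consonants are /x/, /k/, /n/, /b/, /g/; each receives one epenthetic vowel.

5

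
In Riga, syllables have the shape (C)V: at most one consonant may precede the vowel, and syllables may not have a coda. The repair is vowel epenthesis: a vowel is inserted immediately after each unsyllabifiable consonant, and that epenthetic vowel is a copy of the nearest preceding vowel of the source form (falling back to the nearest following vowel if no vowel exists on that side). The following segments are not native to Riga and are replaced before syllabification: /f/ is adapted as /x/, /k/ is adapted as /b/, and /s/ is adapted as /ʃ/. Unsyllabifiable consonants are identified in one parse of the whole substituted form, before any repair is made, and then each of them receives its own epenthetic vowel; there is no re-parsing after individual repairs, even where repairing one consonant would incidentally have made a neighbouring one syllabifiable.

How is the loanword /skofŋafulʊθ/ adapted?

Substitution: /s/ → /ʃ/, /k/ → /b/, /f/ → /x/, giving /ʃboxŋaxulʊθ/.
The consonants /ʃ/, /x/, /θ/ cannot be parsed into a legal (C)V syllable (no codas are permitted; onsets are limited to one consonant).
Inserting the epenthetic vowel yields /ʃ/ → /ʃo/, /x/ → /xo/, /θ/ → /θʊ/.

ʃoboxoŋaxulʊθʊ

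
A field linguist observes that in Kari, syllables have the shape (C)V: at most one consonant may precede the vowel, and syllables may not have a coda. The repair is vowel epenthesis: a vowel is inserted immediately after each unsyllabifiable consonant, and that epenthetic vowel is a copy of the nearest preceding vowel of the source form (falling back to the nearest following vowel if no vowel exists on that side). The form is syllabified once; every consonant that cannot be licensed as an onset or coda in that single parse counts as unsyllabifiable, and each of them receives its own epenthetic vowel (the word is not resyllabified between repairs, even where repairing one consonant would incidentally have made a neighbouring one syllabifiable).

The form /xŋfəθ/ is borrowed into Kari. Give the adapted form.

xəŋəfəθə

Syllabifying with onset maximization leaves /x/, /ŋ/, /θ/ stranded (no codas are permitted; onsets are limited to one consonant).
Each unlicensed consonant becomes the onset of a new syllable: /x/ → /xə/, /ŋ/ → /ŋə/, /θ/ → /θə/.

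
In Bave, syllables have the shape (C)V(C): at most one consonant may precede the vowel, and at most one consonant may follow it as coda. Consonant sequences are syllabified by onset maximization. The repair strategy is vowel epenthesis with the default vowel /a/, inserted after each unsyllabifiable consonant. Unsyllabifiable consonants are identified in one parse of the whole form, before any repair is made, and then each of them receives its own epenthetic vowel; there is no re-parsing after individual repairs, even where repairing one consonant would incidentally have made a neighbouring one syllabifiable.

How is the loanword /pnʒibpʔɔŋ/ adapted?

Under (C)V(C), the unsyllabifiable consonants are /p/, /n/, /p/ (at most one coda consonant is licensed; onsets are limited to one consonant).
Epenthesis after each stranded consonant: /p/ → /pa/, /n/ → /na/, /p/ → /pa/.

panaʒibpaʔɔŋ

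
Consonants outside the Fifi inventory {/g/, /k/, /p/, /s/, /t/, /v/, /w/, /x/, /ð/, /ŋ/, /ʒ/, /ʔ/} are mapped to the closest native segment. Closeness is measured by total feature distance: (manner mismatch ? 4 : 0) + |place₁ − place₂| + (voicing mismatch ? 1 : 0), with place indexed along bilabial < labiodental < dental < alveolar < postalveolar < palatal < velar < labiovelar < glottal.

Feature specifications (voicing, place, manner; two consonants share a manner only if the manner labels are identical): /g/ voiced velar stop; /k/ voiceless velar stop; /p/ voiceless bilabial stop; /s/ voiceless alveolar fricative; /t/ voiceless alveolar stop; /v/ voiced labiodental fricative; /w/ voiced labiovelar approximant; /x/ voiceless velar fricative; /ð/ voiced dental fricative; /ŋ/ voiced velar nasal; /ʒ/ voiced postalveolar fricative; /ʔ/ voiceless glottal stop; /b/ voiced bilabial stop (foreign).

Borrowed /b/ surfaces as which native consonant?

/p/ is closest: same manner (stop), place distance 0 (bilabial→bilabial), voicing differs (+1); total 1. Next closest is /t/ at distance 4.

p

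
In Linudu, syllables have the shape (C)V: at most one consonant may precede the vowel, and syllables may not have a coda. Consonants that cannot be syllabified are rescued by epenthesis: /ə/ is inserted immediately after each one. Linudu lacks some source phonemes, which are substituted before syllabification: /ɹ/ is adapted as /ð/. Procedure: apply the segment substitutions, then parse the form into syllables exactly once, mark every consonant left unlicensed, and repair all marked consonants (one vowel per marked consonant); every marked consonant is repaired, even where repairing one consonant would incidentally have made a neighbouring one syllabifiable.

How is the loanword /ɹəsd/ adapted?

ðəsədə

Substitution: /ɹ/ → /ð/, giving /ðəsd/.
Syllabifying with onset maximization leaves /s/, /d/ stranded (no codas are permitted; onsets are limited to one consonant).
Epenthesis after each stranded consonant: /s/ → /sə/, /d/ → /də/.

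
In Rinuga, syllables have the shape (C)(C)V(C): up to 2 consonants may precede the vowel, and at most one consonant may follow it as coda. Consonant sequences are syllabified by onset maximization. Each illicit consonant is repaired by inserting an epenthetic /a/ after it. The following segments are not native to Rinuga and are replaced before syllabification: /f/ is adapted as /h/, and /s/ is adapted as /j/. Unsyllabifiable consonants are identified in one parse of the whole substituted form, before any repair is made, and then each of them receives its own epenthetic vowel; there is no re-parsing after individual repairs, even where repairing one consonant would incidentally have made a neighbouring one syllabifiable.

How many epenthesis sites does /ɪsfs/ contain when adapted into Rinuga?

After substitution the input is /ɪjhj/.
The unsyllabifiable consonants are /h/, /j/; each receives one epenthetic vowel.

2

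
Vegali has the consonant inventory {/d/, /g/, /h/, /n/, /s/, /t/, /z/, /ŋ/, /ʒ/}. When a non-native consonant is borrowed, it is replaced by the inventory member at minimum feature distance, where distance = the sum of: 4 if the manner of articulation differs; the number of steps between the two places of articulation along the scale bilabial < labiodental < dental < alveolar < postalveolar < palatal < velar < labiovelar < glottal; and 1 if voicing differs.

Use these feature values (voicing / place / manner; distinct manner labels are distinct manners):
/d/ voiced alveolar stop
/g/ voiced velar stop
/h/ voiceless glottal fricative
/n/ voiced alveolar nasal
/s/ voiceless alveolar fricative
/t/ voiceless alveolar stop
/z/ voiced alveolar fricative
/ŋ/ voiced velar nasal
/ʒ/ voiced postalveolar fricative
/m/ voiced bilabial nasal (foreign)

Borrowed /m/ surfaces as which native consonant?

n

/n/ is closest: same manner (nasal), place distance 3 (bilabial→alveolar), same voicing; total 3. Next closest is /ŋ/ at distance 6.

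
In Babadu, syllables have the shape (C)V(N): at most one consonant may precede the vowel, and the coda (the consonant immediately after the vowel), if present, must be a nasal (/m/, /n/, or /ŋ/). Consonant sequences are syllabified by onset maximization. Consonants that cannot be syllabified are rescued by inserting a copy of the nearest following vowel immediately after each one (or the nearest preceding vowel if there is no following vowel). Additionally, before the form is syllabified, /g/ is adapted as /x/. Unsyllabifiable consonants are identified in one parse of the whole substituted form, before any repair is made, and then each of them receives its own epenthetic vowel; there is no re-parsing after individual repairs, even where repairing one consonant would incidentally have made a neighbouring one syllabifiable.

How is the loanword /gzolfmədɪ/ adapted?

xozoləfəmədɪ

Substitution: /g/ → /x/, giving /xzolfmədɪ/.
Under (C)V(N), the unsyllabifiable consonants are /x/, /l/, /f/ (only a nasal (/m/, /n/, or /ŋ/) is licensed in coda position; onsets are limited to one consonant).
Epenthesis after each stranded consonant: /x/ → /xo/, /l/ → /lə/, /f/ → /fə/.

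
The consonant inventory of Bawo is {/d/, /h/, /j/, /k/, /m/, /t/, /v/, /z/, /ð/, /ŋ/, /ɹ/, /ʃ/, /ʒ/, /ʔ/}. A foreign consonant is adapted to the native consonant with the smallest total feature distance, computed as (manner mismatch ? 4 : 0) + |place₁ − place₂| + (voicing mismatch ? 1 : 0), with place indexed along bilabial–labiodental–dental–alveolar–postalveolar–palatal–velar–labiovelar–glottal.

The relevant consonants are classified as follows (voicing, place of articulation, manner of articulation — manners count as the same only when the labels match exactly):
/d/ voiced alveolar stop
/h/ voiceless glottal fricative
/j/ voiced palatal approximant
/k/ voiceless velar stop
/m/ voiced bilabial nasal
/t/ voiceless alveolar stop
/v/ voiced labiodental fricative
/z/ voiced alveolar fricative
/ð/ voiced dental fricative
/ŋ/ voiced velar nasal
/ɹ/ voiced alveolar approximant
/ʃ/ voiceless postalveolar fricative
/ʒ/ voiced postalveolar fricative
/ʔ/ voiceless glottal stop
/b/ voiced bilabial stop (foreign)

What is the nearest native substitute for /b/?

/d/ is closest: same manner (stop), place distance 3 (bilabial→alveolar), same voicing; total 3. Next closest is /m/ at distance 4.

d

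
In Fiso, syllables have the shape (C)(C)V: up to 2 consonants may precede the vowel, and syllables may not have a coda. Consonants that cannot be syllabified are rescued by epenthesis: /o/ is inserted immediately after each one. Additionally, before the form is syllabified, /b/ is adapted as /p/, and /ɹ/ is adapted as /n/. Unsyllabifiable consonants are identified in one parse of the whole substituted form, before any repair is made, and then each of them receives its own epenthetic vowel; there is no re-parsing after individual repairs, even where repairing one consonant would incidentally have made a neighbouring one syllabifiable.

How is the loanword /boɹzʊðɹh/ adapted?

Substitution: /b/ → /p/, /ɹ/ → /n/, giving /ponzʊðnh/.
Under (C)(C)V, the unsyllabifiable consonants are /ð/, /n/, /h/ (no codas are permitted; onsets may contain at most 2 consonants).
Each unlicensed consonant becomes the onset of a new syllable: /ð/ → /ðo/, /n/ → /no/, /h/ → /ho/.

ponzʊðonoho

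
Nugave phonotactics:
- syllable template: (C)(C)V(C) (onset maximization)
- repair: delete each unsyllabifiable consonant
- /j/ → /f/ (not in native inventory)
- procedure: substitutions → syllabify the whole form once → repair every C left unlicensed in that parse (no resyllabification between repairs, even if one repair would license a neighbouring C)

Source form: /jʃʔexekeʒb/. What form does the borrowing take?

ʃʔexekeʒ

Substitution: /j/ → /f/, giving /fʃʔexekeʒb/.
The consonants /f/, /b/ cannot be parsed into a legal (C)(C)V(C) syllable (at most one coda consonant is licensed; onsets may contain at most 2 consonants).
Deleting the stranded consonants removes /f/, /b/.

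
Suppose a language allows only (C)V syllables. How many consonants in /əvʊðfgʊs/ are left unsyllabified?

Under (C)V, the unsyllabifiable consonants are /ð/, /f/, /s/ (no codas are permitted; onsets are limited to one consonant).

3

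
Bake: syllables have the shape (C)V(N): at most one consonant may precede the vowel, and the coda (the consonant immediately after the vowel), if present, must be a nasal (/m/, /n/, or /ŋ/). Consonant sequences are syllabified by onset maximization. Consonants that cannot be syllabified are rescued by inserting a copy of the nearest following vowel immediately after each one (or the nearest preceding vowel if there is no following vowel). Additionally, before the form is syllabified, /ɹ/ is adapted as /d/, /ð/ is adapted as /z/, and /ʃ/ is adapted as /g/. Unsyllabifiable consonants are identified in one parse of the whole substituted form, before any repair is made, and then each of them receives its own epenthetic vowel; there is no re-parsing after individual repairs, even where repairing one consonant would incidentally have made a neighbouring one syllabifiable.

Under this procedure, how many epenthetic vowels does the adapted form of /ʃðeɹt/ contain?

After substitution the input is /gzedt/.
The unsyllabifiable consonants are /g/, /d/, /t/; each receives one epenthetic vowel.

3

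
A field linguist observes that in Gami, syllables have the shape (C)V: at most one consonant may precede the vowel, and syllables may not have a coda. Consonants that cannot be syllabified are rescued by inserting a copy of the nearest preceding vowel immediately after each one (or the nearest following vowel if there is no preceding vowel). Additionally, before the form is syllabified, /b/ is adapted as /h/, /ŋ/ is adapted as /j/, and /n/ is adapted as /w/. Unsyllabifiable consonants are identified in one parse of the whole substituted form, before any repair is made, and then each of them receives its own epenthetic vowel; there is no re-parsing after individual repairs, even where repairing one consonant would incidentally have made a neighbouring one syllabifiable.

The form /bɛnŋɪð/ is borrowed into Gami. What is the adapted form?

hɛwɛjɪðɪ

Substitution: /b/ → /h/, /n/ → /w/, /ŋ/ → /j/, giving /hɛwjɪð/.
Under (C)V, the unsyllabifiable consonants are /w/, /ð/ (no codas are permitted; onsets are limited to one consonant).
Each unlicensed consonant becomes the onset of a new syllable: /w/ → /wɛ/, /ð/ → /ðɪ/.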